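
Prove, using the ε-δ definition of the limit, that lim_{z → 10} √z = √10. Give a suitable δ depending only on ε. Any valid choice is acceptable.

δ = min(10, √10·ε)

Let ε > 0. We want δ > 0 such that 0 < |z − 10| < δ implies |√z − √10| < ε.
Multiplying by the conjugate, |√z − √10| = |z − 10|/(√z + √10).
Restrict δ ≤ 10 so that |z − 10| < 10 forces z > 0, and then √z + √10 > √10.
Hence |√z − √10| < |z − 10|/√10, which is < ε once |z − 10| < √10·ε.
Take δ = min(10, √10·ε). If 0 < |z − 10| < δ then z > 0 and |√z − √10| < |z − 10|/√10 < ε.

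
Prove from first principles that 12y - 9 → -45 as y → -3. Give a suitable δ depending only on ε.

δ = ε/12

Fix ε > 0. We need δ > 0 so that 0 < |y + 3| < δ implies |(12y - 9) + 45| < ε.
Since (12y - 9) + 45 = 12(y + 3), we have |(12y - 9) + 45| = 12|y + 3|.
Thus it suffices that |y + 3| < ε/12.
Choosing δ = ε/12 gives |(12y - 9) + 45| = 12|y + 3| < ε whenever |y + 3| < δ.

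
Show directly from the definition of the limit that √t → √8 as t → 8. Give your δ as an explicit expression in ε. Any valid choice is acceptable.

δ = min(8, √8·ε)

Suppose ε > 0. We want δ > 0 such that 0 < |t − 8| < δ implies |√t − √8| < ε.
Rationalise: √t − √8 = (t − 8)/(√t + √8), so |√t − √8| = |t − 8|/(√t + √8).
Restrict δ ≤ 8 so that |t − 8| < 8 forces t > 0, and then √t + √8 > √8.
Hence |√t − √8| < |t − 8|/√8, which is < ε once |t − 8| < √8·ε.
Take δ = min(8, √8·ε). If 0 < |t − 8| < δ then t > 0 and |√t − √8| < |t − 8|/√8 < ε.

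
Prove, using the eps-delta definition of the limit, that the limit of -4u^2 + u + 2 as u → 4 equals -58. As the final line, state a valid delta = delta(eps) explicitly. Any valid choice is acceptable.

Let eps > 0 be given. We want delta > 0 such that 0 < |u − 4| < delta implies |(-4u^2 + u + 2) + 58| < eps.
(-4u^2 + u + 2) + 58 = -4u^2 + u + 60 = (u − 4)(-4u - 15).
So |(-4u^2 + u + 2) + 58| = |u − 4|·|-4u - 15|.
Assume first that |u − 4| < 2, so |u| < 6. Then |-4u - 15| ≤ 4·6 + 15 = 39.
Hence |(-4u^2 + u + 2) + 58| ≤ 39|u − 4| < eps provided |u − 4| < eps/39.
Take delta = min(2, eps/39). Then 0 < |u − 4| < delta gives both |u − 4| < 2 and |u − 4| < eps/39, so |(-4u^2 + u + 2) + 58| < eps.

delta = min(2, eps/39)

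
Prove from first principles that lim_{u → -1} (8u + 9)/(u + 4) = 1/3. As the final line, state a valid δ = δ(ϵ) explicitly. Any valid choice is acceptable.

Let ϵ > 0. We want δ > 0 with 0 < |u + 1| < δ ⇒ |(8u + 9)/(u + 4) − (1/3)| < ϵ.
Combining over a common denominator, (8u + 9)/(u + 4) − (1/3) = [(8u + 9)·3 − 1·(u + 4)] / [3·(u + 4)] = 23(u + 1) / (3(u + 4)).
So |(8u + 9)/(u + 4) − (1/3)| = 23|u + 1| / (3·|u + 4|).
Require δ ≤ 3/2, so |u + 4| ≥ |3| − |u + 1| > 3 − 3/2 = 3/2.
Hence |(8u + 9)/(u + 4) − (1/3)| < 23|u + 1|/(3·(3/2)) = (46/9)|u + 1|, which is < ϵ once |u + 1| < (9/46)ϵ.
Take δ = min(3/2, (9/46)ϵ). Then 0 < |u + 1| < δ forces both bounds, so |(8u + 9)/(u + 4) − (1/3)| < ϵ.

δ = min(3/2, (9/46)ϵ)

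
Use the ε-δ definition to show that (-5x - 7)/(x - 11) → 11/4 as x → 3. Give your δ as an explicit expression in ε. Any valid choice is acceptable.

δ = min(4, (16/31)ε)

Suppose ε > 0. We want δ > 0 with 0 < |x − 3| < δ ⇒ |(-5x - 7)/(x - 11) − (11/4)| < ε.
Combining over a common denominator, (-5x - 7)/(x - 11) − (11/4) = [(-5x - 7)·(-8) − (-22)·(x - 11)] / [(-8)·(x - 11)] = 62(x − 3) / ((-8)(x - 11)).
So |(-5x - 7)/(x - 11) − (11/4)| = 62|x − 3| / (8·|x − 11|).
Restrict δ ≤ 4. Then |x − 3| < 4 gives |x − 11| = |(x − 3) + (-8)| ≥ 8 − 4 = 4.
Hence |(-5x - 7)/(x - 11) − (11/4)| < 62|x − 3|/(8·4) = (31/16)|x − 3|, which is < ε once |x − 3| < (16/31)ε.
Take δ = min(4, (16/31)ε). Then 0 < |x − 3| < δ forces both bounds, so |(-5x - 7)/(x - 11) − (11/4)| < ε.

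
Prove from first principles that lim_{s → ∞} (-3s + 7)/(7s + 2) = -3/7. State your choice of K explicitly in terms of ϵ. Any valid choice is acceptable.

Let ϵ > 0. We seek K > 0 such that s > K implies |(-3s + 7)/(7s + 2) + 3/7| < ϵ.
(-3s + 7)/(7s + 2) + 3/7 = (7(-3s + 7) − (-3)(7s + 2)) / (7(7s + 2)) = 55/(7(7s + 2)).
For s > 0 we have 7s + 2 > 7s, so |(-3s + 7)/(7s + 2) + 3/7| = 55/(7(7s + 2)) < 55/(7·7s) = (55/49)/s.
Thus |(-3s + 7)/(7s + 2) + 3/7| < ϵ whenever s > (55/49)/ϵ.
Take K = (55/49)/ϵ. If s > K then |(-3s + 7)/(7s + 2) + 3/7| < (55/49)/s < ϵ.

K = (55/49)/ϵ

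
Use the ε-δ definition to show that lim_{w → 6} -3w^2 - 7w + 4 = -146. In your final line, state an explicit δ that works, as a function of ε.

Let ε > 0. We want δ > 0 such that 0 < |w − 6| < δ implies |(-3w^2 - 7w + 4) + 146| < ε.
(-3w^2 - 7w + 4) + 146 = -3w^2 - 7w + 150 = (w − 6)(-3w - 25).
So |(-3w^2 - 7w + 4) + 146| = |w − 6|·|-3w - 25|.
Assume first that |w − 6| < 2, so |w| < 8. Then |-3w - 25| ≤ 3·8 + 25 = 49.
Hence |(-3w^2 - 7w + 4) + 146| ≤ 49|w − 6| < ε provided |w − 6| < ε/49.
Take δ = min(2, ε/49). Then 0 < |w − 6| < δ gives both |w − 6| < 2 and |w − 6| < ε/49, so |(-3w^2 - 7w + 4) + 146| < ε.

δ = min(2, ε/49)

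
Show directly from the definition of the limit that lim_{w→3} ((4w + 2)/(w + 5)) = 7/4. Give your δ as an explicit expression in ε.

Fix ε > 0. We want δ > 0 with 0 < |w − 3| < δ ⇒ |(4w + 2)/(w + 5) − (7/4)| < ε.
Combining over a common denominator, (4w + 2)/(w + 5) − (7/4) = [(4w + 2)·8 − 14·(w + 5)] / [8·(w + 5)] = 18(w − 3) / (8(w + 5)).
So |(4w + 2)/(w + 5) − (7/4)| = 18|w − 3| / (8·|w + 5|).
Restrict δ ≤ 4. Then |w − 3| < 4 gives |w + 5| = |(w − 3) + 8| ≥ 8 − 4 = 4.
Hence |(4w + 2)/(w + 5) − (7/4)| < 18|w − 3|/(8·4) = (9/16)|w − 3|, which is < ε once |w − 3| < (16/9)ε.
Take δ = min(4, (16/9)ε). Then 0 < |w − 3| < δ forces both bounds, so |(4w + 2)/(w + 5) − (7/4)| < ε.

δ = min(4, (16/9)ε)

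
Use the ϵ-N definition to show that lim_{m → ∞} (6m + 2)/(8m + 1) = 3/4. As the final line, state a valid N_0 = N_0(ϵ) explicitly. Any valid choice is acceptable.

Let ϵ > 0. For m ≥ 1, |(6m + 2)/(8m + 1) − (3/4)| = |10|/(8(8m + 1)) = 10/(8(8m + 1)).
Since 8m + 1 ≥ 8m for m ≥ 1, this is ≤ 10/(8·8m) = (5/32)/m.
So |(6m + 2)/(8m + 1) − (3/4)| < ϵ whenever m > (5/32)/ϵ.
Take N_0 = (5/32)/ϵ. If m > N_0 then |(6m + 2)/(8m + 1) − (3/4)| ≤ (5/32)/m < ϵ.

N_0 = (5/32)/ϵ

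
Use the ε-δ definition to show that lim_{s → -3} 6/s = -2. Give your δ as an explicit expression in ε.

Let ε > 0. We seek δ > 0 such that 0 < |s + 3| < δ implies |6/s + 2| < ε.
|6/s + 2| = 6·|-3 − s|/(3·|s|) = 6|s + 3|/(3|s|).
Require δ ≤ 3/2 so that |s| > 3 − 3/2 = 3/2, hence 3|s| > 9/2.
Then |6/s + 2| < 6|s + 3|/(9/2), which is < ε when |s + 3| < (3/4)ε.
Take δ = min(3/2, (3/4)ε). Then 0 < |s + 3| < δ gives both |s + 3| < 3/2 and |s + 3| < (3/4)ε, so |6/s + 2| < ε.

δ = min(3/2, (3/4)ε)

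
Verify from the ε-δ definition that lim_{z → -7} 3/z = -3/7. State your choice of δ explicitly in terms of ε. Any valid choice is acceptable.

δ = min(7/2, (49/6)ε)

Let ε > 0 be given. We seek δ > 0 such that 0 < |z + 7| < δ implies |3/z + 3/7| < ε.
|3/z + 3/7| = 3·|-7 − z|/(7·|z|) = 3|z + 7|/(7|z|).
Restrict δ ≤ 7/2. Then |z + 7| < 7/2 gives |z| > 7/2, so 7|z| > 49/2.
Then |3/z + 3/7| < 3|z + 7|/(49/2), which is < ε when |z + 7| < (49/6)ε.
Take δ = min(7/2, (49/6)ε). Then 0 < |z + 7| < δ gives both |z + 7| < 7/2 and |z + 7| < (49/6)ε, so |3/z + 3/7| < ε.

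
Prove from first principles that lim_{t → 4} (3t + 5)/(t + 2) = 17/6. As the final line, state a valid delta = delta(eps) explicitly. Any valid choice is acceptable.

delta = min(3, 18eps)

Let eps > 0 be given. We want delta > 0 with 0 < |t − 4| < delta ⇒ |(3t + 5)/(t + 2) − (17/6)| < eps.
Combining over a common denominator, (3t + 5)/(t + 2) − (17/6) = [(3t + 5)·6 − 17·(t + 2)] / [6·(t + 2)] = 1(t − 4) / (6(t + 2)).
So |(3t + 5)/(t + 2) − (17/6)| = |t − 4| / (6·|t + 2|).
Restrict delta ≤ 3. Then |t − 4| < 3 gives |t + 2| = |(t − 4) + 6| ≥ 6 − 3 = 3.
Hence |(3t + 5)/(t + 2) − (17/6)| < |t − 4|/(6·3) = (1/18)|t − 4|, which is < eps once |t − 4| < 18eps.
Take delta = min(3, 18eps). Then 0 < |t − 4| < delta forces both bounds, so |(3t + 5)/(t + 2) − (17/6)| < eps.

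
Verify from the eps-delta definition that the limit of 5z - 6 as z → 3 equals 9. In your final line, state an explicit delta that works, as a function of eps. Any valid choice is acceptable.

Fix eps > 0. We need delta > 0 so that 0 < |z − 3| < delta implies |(5z - 6) − 9| < eps.
|(5z - 6) − 9| = |5z - 15| = 5|z − 3|.
So 5|z − 3| < eps exactly when |z − 3| < eps/5.
Choosing delta = eps/5 gives |(5z - 6) − 9| = 5|z − 3| < eps whenever |z − 3| < delta.

delta = eps/5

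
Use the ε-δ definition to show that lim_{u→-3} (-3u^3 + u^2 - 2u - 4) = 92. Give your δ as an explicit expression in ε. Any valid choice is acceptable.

δ = min(1, ε/120)

Let ε > 0. We want δ > 0 such that 0 < |u + 3| < δ implies |(-3u^3 + u^2 - 2u - 4) − 92| < ε.
(-3u^3 + u^2 - 2u - 4) − 92 = -3u^3 + u^2 - 2u - 96 = (u + 3)(-3u^2 + 10u - 32).
So |(-3u^3 + u^2 - 2u - 4) − 92| = |u + 3|·|-3u^2 + 10u - 32|.
Assume first that |u + 3| < 1, so |u| < 4. Then |-3u^2 + 10u - 32| ≤ 3·4^2 + 10·4 + 32 = 120.
Hence |(-3u^3 + u^2 - 2u - 4) − 92| ≤ 120|u + 3| < ε provided |u + 3| < ε/120.
Take δ = min(1, ε/120). Then 0 < |u + 3| < δ gives both |u + 3| < 1 and |u + 3| < ε/120, so |(-3u^3 + u^2 - 2u - 4) − 92| < ε.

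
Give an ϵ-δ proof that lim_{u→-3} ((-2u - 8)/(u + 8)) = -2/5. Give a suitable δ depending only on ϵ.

Fix ϵ > 0. We want δ > 0 with 0 < |u + 3| < δ ⇒ |(-2u - 8)/(u + 8) + 2/5| < ϵ.
Combining over a common denominator, (-2u - 8)/(u + 8) + 2/5 = [(-2u - 8)·5 − (-2)·(u + 8)] / [5·(u + 8)] = -8(u + 3) / (5(u + 8)).
So |(-2u - 8)/(u + 8) + 2/5| = 8|u + 3| / (5·|u + 8|).
Restrict δ ≤ 5/2. Then |u + 3| < 5/2 gives |u + 8| = |(u + 3) + 5| ≥ 5 − 5/2 = 5/2.
Hence |(-2u - 8)/(u + 8) + 2/5| < 8|u + 3|/(5·(5/2)) = (16/25)|u + 3|, which is < ϵ once |u + 3| < (25/16)ϵ.
Take δ = min(5/2, (25/16)ϵ). Then 0 < |u + 3| < δ forces both bounds, so |(-2u - 8)/(u + 8) + 2/5| < ϵ.

δ = min(5/2, (25/16)ϵ)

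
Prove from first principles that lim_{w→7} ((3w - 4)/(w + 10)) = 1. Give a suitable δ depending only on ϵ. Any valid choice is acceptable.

Let ϵ > 0. We want δ > 0 with 0 < |w − 7| < δ ⇒ |(3w - 4)/(w + 10) − 1| < ϵ.
Combining over a common denominator, (3w - 4)/(w + 10) − 1 = [(3w - 4)·17 − 17·(w + 10)] / [17·(w + 10)] = 34(w − 7) / (17(w + 10)).
So |(3w - 4)/(w + 10) − 1| = 34|w − 7| / (17·|w + 10|).
Restrict δ ≤ 17/2. Then |w − 7| < 17/2 gives |w + 10| = |(w − 7) + 17| ≥ 17 − 17/2 = 17/2.
Hence |(3w - 4)/(w + 10) − 1| < 34|w − 7|/(17·(17/2)) = (4/17)|w − 7|, which is < ϵ once |w − 7| < (17/4)ϵ.
Take δ = min(17/2, (17/4)ϵ). Then 0 < |w − 7| < δ forces both bounds, so |(3w - 4)/(w + 10) − 1| < ϵ.

δ = min(17/2, (17/4)ϵ)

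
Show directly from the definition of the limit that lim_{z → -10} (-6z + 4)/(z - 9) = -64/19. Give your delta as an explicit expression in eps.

Suppose eps > 0. We want delta > 0 with 0 < |z + 10| < delta ⇒ |(-6z + 4)/(z - 9) + 64/19| < eps.
Combining over a common denominator, (-6z + 4)/(z - 9) + 64/19 = [(-6z + 4)·(-19) − 64·(z - 9)] / [(-19)·(z - 9)] = 50(z + 10) / ((-19)(z - 9)).
So |(-6z + 4)/(z - 9) + 64/19| = 50|z + 10| / (19·|z − 9|).
Require delta ≤ 19/2, so |z − 9| ≥ |-19| − |z + 10| > 19 − 19/2 = 19/2.
Hence |(-6z + 4)/(z - 9) + 64/19| < 50|z + 10|/(19·(19/2)) = (100/361)|z + 10|, which is < eps once |z + 10| < (361/100)eps.
Take delta = min(19/2, (361/100)eps). Then 0 < |z + 10| < delta forces both bounds, so |(-6z + 4)/(z - 9) + 64/19| < eps.

delta = min(19/2, (361/100)eps)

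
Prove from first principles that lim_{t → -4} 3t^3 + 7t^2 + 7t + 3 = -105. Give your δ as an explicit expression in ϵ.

Let ϵ > 0. We want δ > 0 such that 0 < |t + 4| < δ implies |(3t^3 + 7t^2 + 7t + 3) + 105| < ϵ.
(3t^3 + 7t^2 + 7t + 3) + 105 = 3t^3 + 7t^2 + 7t + 108 = (t + 4)(3t^2 - 5t + 27).
So |(3t^3 + 7t^2 + 7t + 3) + 105| = |t + 4|·|3t^2 - 5t + 27|.
Assume first that |t + 4| < 2, so |t| < 6. Then |3t^2 - 5t + 27| ≤ 3·6^2 + 5·6 + 27 = 165.
Hence |(3t^3 + 7t^2 + 7t + 3) + 105| ≤ 165|t + 4| < ϵ provided |t + 4| < ϵ/165.
Choosing δ = min(2, ϵ/165) ensures both conditions, hence |(3t^3 + 7t^2 + 7t + 3) + 105| < ϵ.

δ = min(2, ϵ/165)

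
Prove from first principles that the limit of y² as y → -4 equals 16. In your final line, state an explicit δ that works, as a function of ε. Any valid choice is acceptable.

δ = min(1, ε/9)

Fix ε > 0. We seek δ > 0 with 0 < |y + 4| < δ ⇒ |y² − 16| < ε.
Factor: y² − 16 = (y + 4)(y - 4), so |y² − 16| = |y + 4|·|y - 4|.
Impose δ ≤ 1 so that |y| < 5; then |y - 4| ≤ 9.
Hence |y² − 16| ≤ 9|y + 4|, which is < ε once |y + 4| < ε/9.
Take δ = min(1, ε/9). If 0 < |y + 4| < δ then both bounds hold and |y² − 16| ≤ 9|y + 4| < 9·(ε/9) = ε.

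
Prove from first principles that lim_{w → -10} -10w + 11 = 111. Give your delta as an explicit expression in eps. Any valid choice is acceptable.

Let eps > 0 be given. We need delta > 0 so that 0 < |w + 10| < delta implies |(-10w + 11) − 111| < eps.
Since (-10w + 11) − 111 = -10(w + 10), we have |(-10w + 11) − 111| = 10|w + 10|.
So 10|w + 10| < eps exactly when |w + 10| < eps/10.
Take delta = eps/10. If 0 < |w + 10| < delta then |(-10w + 11) − 111| = 10|w + 10| < 10·(eps/10) = eps.

delta = eps/10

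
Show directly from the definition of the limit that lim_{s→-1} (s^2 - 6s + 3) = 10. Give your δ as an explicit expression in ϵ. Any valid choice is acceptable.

δ = min(1, ϵ/9)

Suppose ϵ > 0. We want δ > 0 such that 0 < |s + 1| < δ implies |(s^2 - 6s + 3) − 10| < ϵ.
(s^2 - 6s + 3) − 10 = s^2 - 6s - 7 = (s + 1)(s - 7).
So |(s^2 - 6s + 3) − 10| = |s + 1|·|s - 7|.
Require δ ≤ 1. Then |s + 1| < 1 gives |s| < 2, and by the triangle inequality |s - 7| ≤ 2 + 7 = 9.
Hence |(s^2 - 6s + 3) − 10| ≤ 9|s + 1| < ϵ provided |s + 1| < ϵ/9.
Choosing δ = min(1, ϵ/9) ensures both conditions, hence |(s^2 - 6s + 3) − 10| < ϵ.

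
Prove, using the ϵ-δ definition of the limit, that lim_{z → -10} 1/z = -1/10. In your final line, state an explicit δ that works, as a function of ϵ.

δ = min(5, 50ϵ)

Let ϵ > 0. We seek δ > 0 such that 0 < |z + 10| < δ implies |1/z + 1/10| < ϵ.
|1/z + 1/10| = |-10 − z|/(10·|z|) = |z + 10|/(10|z|).
Restrict δ ≤ 5. Then |z + 10| < 5 gives |z| > 5, so 10|z| > 50.
Then |1/z + 1/10| < |z + 10|/50, which is < ϵ when |z + 10| < 50ϵ.
Take δ = min(5, 50ϵ). Then 0 < |z + 10| < δ gives both |z + 10| < 5 and |z + 10| < 50ϵ, so |1/z + 1/10| < ϵ.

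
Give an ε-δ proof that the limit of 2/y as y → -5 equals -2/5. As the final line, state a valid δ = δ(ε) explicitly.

Let ε > 0 be given. We seek δ > 0 such that 0 < |y + 5| < δ implies |2/y + 2/5| < ε.
|2/y + 2/5| = 2·|-5 − y|/(5·|y|) = 2|y + 5|/(5|y|).
Require δ ≤ 5/2 so that |y| > 5 − 5/2 = 5/2, hence 5|y| > 25/2.
Then |2/y + 2/5| < 2|y + 5|/(25/2), which is < ε when |y + 5| < (25/4)ε.
Take δ = min(5/2, (25/4)ε). Then 0 < |y + 5| < δ gives both |y + 5| < 5/2 and |y + 5| < (25/4)ε, so |2/y + 2/5| < ε.

δ = min(5/2, (25/4)ε)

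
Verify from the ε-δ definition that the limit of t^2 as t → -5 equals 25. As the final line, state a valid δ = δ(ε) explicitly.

Fix ε > 0. We seek δ > 0 with 0 < |t + 5| < δ ⇒ |t^2 − 25| < ε.
Factor: t^2 − 25 = (t + 5)(t - 5), so |t^2 − 25| = |t + 5|·|t - 5|.
Restrict δ ≤ 1. Then |t + 5| < 1 gives |t| < 6, so by the triangle inequality |t - 5| ≤ 6 + 5 = 11.
Hence |t^2 − 25| ≤ 11|t + 5|, which is < ε once |t + 5| < ε/11.
Take δ = min(1, ε/11). If 0 < |t + 5| < δ then both bounds hold and |t^2 − 25| ≤ 11|t + 5| < 11·(ε/11) = ε.

δ = min(1, ε/11)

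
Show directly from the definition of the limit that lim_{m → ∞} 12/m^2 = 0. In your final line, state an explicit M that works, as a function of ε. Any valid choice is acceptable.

M = (12/ε)^{1/2}

Fix ε > 0. For m ≥ 1, |12/m^2 − 0| = 12/m^2.
12/m^2 < ε ⇔ m^2 > 12/ε ⇔ m > (12/ε)^{1/2}.
Take M = (12/ε)^{1/2}. Then m > M implies 12/m^2 < ε.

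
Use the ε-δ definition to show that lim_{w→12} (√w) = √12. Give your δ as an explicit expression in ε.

Let ε > 0 be given. We want δ > 0 such that 0 < |w − 12| < δ implies |√w − √12| < ε.
Multiplying by the conjugate, |√w − √12| = |w − 12|/(√w + √12).
Restrict δ ≤ 12 so that |w − 12| < 12 forces w > 0, and then √w + √12 > √12.
Hence |√w − √12| < |w − 12|/√12, which is < ε once |w − 12| < √12·ε.
Take δ = min(12, √12·ε). If 0 < |w − 12| < δ then w > 0 and |√w − √12| < |w − 12|/√12 < ε.

δ = min(12, √12·ε)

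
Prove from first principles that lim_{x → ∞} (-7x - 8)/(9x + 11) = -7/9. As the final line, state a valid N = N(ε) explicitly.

Suppose ε > 0. We seek N > 0 such that x > N implies |(-7x - 8)/(9x + 11) + 7/9| < ε.
(-7x - 8)/(9x + 11) + 7/9 = (9(-7x - 8) − (-7)(9x + 11)) / (9(9x + 11)) = 5/(9(9x + 11)).
For x > 0 we have 9x + 11 > 9x, so |(-7x - 8)/(9x + 11) + 7/9| = 5/(9(9x + 11)) < 5/(9·9x) = (5/81)/x.
Thus |(-7x - 8)/(9x + 11) + 7/9| < ε whenever x > (5/81)/ε.
Take N = (5/81)/ε. If x > N then |(-7x - 8)/(9x + 11) + 7/9| < (5/81)/x < ε.

N = (5/81)/ε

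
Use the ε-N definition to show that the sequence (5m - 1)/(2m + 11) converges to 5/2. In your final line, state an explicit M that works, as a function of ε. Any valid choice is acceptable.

M = (57/4)/ε

Suppose ε > 0. For m ≥ 1, |(5m - 1)/(2m + 11) − (5/2)| = |-57|/(2(2m + 11)) = 57/(2(2m + 11)).
Since 2m + 11 ≥ 2m for m ≥ 1, this is ≤ 57/(2·2m) = (57/4)/m.
So |(5m - 1)/(2m + 11) − (5/2)| < ε whenever m > (57/4)/ε.
Take M = (57/4)/ε. If m > M then |(5m - 1)/(2m + 11) − (5/2)| ≤ (57/4)/m < ε.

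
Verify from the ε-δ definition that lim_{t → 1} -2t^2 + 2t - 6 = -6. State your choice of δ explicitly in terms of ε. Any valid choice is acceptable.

δ = min(2, ε/6)

Let ε > 0. We want δ > 0 such that 0 < |t − 1| < δ implies |(-2t^2 + 2t - 6) + 6| < ε.
(-2t^2 + 2t - 6) + 6 = -2t^2 + 2t = (t − 1)(-2t).
So |(-2t^2 + 2t - 6) + 6| = |t − 1|·|-2t|.
Require δ ≤ 2. Then |t − 1| < 2 gives |t| < 3, and by the triangle inequality |-2t| ≤ 2·3 = 6.
Hence |(-2t^2 + 2t - 6) + 6| ≤ 6|t − 1| < ε provided |t − 1| < ε/6.
Take δ = min(2, ε/6). Then 0 < |t − 1| < δ gives both |t − 1| < 2 and |t − 1| < ε/6, so |(-2t^2 + 2t - 6) + 6| < ε.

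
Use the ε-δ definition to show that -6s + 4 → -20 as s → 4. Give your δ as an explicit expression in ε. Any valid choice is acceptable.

δ = ε/6

Let ε > 0. We need δ > 0 so that 0 < |s − 4| < δ implies |(-6s + 4) + 20| < ε.
Since (-6s + 4) + 20 = -6(s − 4), we have |(-6s + 4) + 20| = 6|s − 4|.
So 6|s − 4| < ε exactly when |s − 4| < ε/6.
Choosing δ = ε/6 gives |(-6s + 4) + 20| = 6|s − 4| < ε whenever |s − 4| < δ.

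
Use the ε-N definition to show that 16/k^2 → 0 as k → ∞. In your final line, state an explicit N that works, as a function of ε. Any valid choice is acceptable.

N = (16/ε)^{1/2}

Let ε > 0 be given. For k ≥ 1, |16/k^2 − 0| = 16/k^2.
16/k^2 < ε ⇔ k^2 > 16/ε ⇔ k > (16/ε)^{1/2}.
Take N = (16/ε)^{1/2}. Then k > N implies 16/k^2 < ε.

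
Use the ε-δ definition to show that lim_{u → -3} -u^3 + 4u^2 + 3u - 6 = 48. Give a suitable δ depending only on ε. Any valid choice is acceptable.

Let ε > 0. We want δ > 0 such that 0 < |u + 3| < δ implies |(-u^3 + 4u^2 + 3u - 6) − 48| < ε.
(-u^3 + 4u^2 + 3u - 6) − 48 = -u^3 + 4u^2 + 3u - 54 = (u + 3)(-u^2 + 7u - 18).
So |(-u^3 + 4u^2 + 3u - 6) − 48| = |u + 3|·|-u^2 + 7u - 18|.
Assume first that |u + 3| < 1, so |u| < 4. Then |-u^2 + 7u - 18| ≤ 4^2 + 7·4 + 18 = 62.
Hence |(-u^3 + 4u^2 + 3u - 6) − 48| ≤ 62|u + 3| < ε provided |u + 3| < ε/62.
Take δ = min(1, ε/62). Then 0 < |u + 3| < δ gives both |u + 3| < 1 and |u + 3| < ε/62, so |(-u^3 + 4u^2 + 3u - 6) − 48| < ε.

δ = min(1, ε/62)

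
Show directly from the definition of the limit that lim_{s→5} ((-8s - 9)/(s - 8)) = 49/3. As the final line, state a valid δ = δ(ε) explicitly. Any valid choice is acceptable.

δ = min(3/2, (9/146)ε)

Let ε > 0 be given. We want δ > 0 with 0 < |s − 5| < δ ⇒ |(-8s - 9)/(s - 8) − (49/3)| < ε.
Combining over a common denominator, (-8s - 9)/(s - 8) − (49/3) = [(-8s - 9)·(-3) − (-49)·(s - 8)] / [(-3)·(s - 8)] = 73(s − 5) / ((-3)(s - 8)).
So |(-8s - 9)/(s - 8) − (49/3)| = 73|s − 5| / (3·|s − 8|).
Restrict δ ≤ 3/2. Then |s − 5| < 3/2 gives |s − 8| = |(s − 5) + (-3)| ≥ 3 − 3/2 = 3/2.
Hence |(-8s - 9)/(s - 8) − (49/3)| < 73|s − 5|/(3·(3/2)) = (146/9)|s − 5|, which is < ε once |s − 5| < (9/146)ε.
Take δ = min(3/2, (9/146)ε). Then 0 < |s − 5| < δ forces both bounds, so |(-8s - 9)/(s - 8) − (49/3)| < ε.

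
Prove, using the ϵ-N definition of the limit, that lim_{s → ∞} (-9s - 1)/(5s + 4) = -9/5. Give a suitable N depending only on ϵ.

N = (31/25)/ϵ

Let ϵ > 0 be given. We seek N > 0 such that s > N implies |(-9s - 1)/(5s + 4) + 9/5| < ϵ.
(-9s - 1)/(5s + 4) + 9/5 = (5(-9s - 1) − (-9)(5s + 4)) / (5(5s + 4)) = 31/(5(5s + 4)).
For s > 0 we have 5s + 4 > 5s, so |(-9s - 1)/(5s + 4) + 9/5| = 31/(5(5s + 4)) < 31/(5·5s) = (31/25)/s.
Thus |(-9s - 1)/(5s + 4) + 9/5| < ϵ whenever s > (31/25)/ϵ.
Take N = (31/25)/ϵ. If s > N then |(-9s - 1)/(5s + 4) + 9/5| < (31/25)/s < ϵ.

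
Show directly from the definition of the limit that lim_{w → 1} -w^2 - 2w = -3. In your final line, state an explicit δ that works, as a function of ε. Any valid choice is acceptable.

Let ε > 0. We want δ > 0 such that 0 < |w − 1| < δ implies |(-w^2 - 2w) + 3| < ε.
(-w^2 - 2w) + 3 = -w^2 - 2w + 3 = (w − 1)(-w - 3).
So |(-w^2 - 2w) + 3| = |w − 1|·|-w - 3|.
Assume first that |w − 1| < 1, so |w| < 2. Then |-w - 3| ≤ 2 + 3 = 5.
Hence |(-w^2 - 2w) + 3| ≤ 5|w − 1| < ε provided |w − 1| < ε/5.
Choosing δ = min(1, ε/5) ensures both conditions, hence |(-w^2 - 2w) + 3| < ε.

δ = min(1, ε/5)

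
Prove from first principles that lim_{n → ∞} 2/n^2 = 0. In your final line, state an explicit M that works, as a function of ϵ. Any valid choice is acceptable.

M = (2/ϵ)^{1/2}

Suppose ϵ > 0. For n ≥ 1, |2/n^2 − 0| = 2/n^2.
2/n^2 < ϵ ⇔ n^2 > 2/ϵ ⇔ n > (2/ϵ)^{1/2}.
Take M = (2/ϵ)^{1/2}. Then n > M implies 2/n^2 < ϵ.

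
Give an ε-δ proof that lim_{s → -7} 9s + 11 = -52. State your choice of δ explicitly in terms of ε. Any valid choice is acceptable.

Suppose ε > 0. We need δ > 0 so that 0 < |s + 7| < δ implies |(9s + 11) + 52| < ε.
Since (9s + 11) + 52 = 9(s + 7), we have |(9s + 11) + 52| = 9|s + 7|.
So 9|s + 7| < ε exactly when |s + 7| < ε/9.
Take δ = ε/9. If 0 < |s + 7| < δ then |(9s + 11) + 52| = 9|s + 7| < 9·(ε/9) = ε.

δ = ε/9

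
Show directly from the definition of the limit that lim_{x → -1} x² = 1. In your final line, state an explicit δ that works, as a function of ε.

Fix ε > 0. We seek δ > 0 with 0 < |x + 1| < δ ⇒ |x² − 1| < ε.
Factor: x² − 1 = (x + 1)(x - 1), so |x² − 1| = |x + 1|·|x - 1|.
Impose δ ≤ 1 so that |x| < 2; then |x - 1| ≤ 3.
Hence |x² − 1| ≤ 3|x + 1|, which is < ε once |x + 1| < ε/3.
Take δ = min(1, ε/3). If 0 < |x + 1| < δ then both bounds hold and |x² − 1| ≤ 3|x + 1| < 3·(ε/3) = ε.

δ = min(1, ε/3)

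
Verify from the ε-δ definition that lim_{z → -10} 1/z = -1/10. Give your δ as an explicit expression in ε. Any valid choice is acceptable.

δ = min(5, 50ε)

Let ε > 0 be given. We seek δ > 0 such that 0 < |z + 10| < δ implies |1/z + 1/10| < ε.
|1/z + 1/10| = |-10 − z|/(10·|z|) = |z + 10|/(10|z|).
Restrict δ ≤ 5. Then |z + 10| < 5 gives |z| > 5, so 10|z| > 50.
Then |1/z + 1/10| < |z + 10|/50, which is < ε when |z + 10| < 50ε.
Take δ = min(5, 50ε). Then 0 < |z + 10| < δ gives both |z + 10| < 5 and |z + 10| < 50ε, so |1/z + 1/10| < ε.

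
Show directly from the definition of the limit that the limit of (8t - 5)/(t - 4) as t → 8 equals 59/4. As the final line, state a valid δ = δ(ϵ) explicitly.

Let ϵ > 0. We want δ > 0 with 0 < |t − 8| < δ ⇒ |(8t - 5)/(t - 4) − (59/4)| < ϵ.
Combining over a common denominator, (8t - 5)/(t - 4) − (59/4) = [(8t - 5)·4 − 59·(t - 4)] / [4·(t - 4)] = -27(t − 8) / (4(t - 4)).
So |(8t - 5)/(t - 4) − (59/4)| = 27|t − 8| / (4·|t − 4|).
Restrict δ ≤ 2. Then |t − 8| < 2 gives |t − 4| = |(t − 8) + 4| ≥ 4 − 2 = 2.
Hence |(8t - 5)/(t - 4) − (59/4)| < 27|t − 8|/(4·2) = (27/8)|t − 8|, which is < ϵ once |t − 8| < (8/27)ϵ.
Take δ = min(2, (8/27)ϵ). Then 0 < |t − 8| < δ forces both bounds, so |(8t - 5)/(t - 4) − (59/4)| < ϵ.

δ = min(2, (8/27)ϵ)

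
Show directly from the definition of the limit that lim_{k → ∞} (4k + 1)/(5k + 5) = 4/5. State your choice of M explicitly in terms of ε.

M = (3/5)/ε

Let ε > 0. For k ≥ 1, |(4k + 1)/(5k + 5) − (4/5)| = |-15|/(5(5k + 5)) = 15/(5(5k + 5)).
Since 5k + 5 ≥ 5k for k ≥ 1, this is ≤ 15/(5·5k) = (3/5)/k.
So |(4k + 1)/(5k + 5) − (4/5)| < ε whenever k > (3/5)/ε.
Take M = (3/5)/ε. If k > M then |(4k + 1)/(5k + 5) − (4/5)| ≤ (3/5)/k < ε.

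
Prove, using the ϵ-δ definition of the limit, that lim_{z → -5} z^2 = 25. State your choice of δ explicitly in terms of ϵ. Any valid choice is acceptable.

δ = min(1, ϵ/11)

Let ϵ > 0. We seek δ > 0 with 0 < |z + 5| < δ ⇒ |z^2 − 25| < ϵ.
Factor: z^2 − 25 = (z + 5)(z - 5), so |z^2 − 25| = |z + 5|·|z - 5|.
Restrict δ ≤ 1. Then |z + 5| < 1 gives |z| < 6, so by the triangle inequality |z - 5| ≤ 6 + 5 = 11.
Hence |z^2 − 25| ≤ 11|z + 5|, which is < ϵ once |z + 5| < ϵ/11.
Take δ = min(1, ϵ/11). If 0 < |z + 5| < δ then both bounds hold and |z^2 − 25| ≤ 11|z + 5| < 11·(ϵ/11) = ϵ.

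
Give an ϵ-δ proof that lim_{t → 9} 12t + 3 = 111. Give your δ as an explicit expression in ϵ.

Suppose ϵ > 0. We need δ > 0 so that 0 < |t − 9| < δ implies |(12t + 3) − 111| < ϵ.
|(12t + 3) − 111| = |12t - 108| = 12|t − 9|.
Thus it suffices that |t − 9| < ϵ/12.
Take δ = ϵ/12. If 0 < |t − 9| < δ then |(12t + 3) − 111| = 12|t − 9| < 12·(ϵ/12) = ϵ.

δ = ϵ/12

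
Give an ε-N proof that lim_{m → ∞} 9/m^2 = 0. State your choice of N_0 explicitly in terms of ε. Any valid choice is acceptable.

N_0 = (9/ε)^{1/2}

Suppose ε > 0. For m ≥ 1, |9/m^2 − 0| = 9/m^2.
9/m^2 < ε ⇔ m^2 > 9/ε ⇔ m > (9/ε)^{1/2}.
Take N_0 = (9/ε)^{1/2}. Then m > N_0 implies 9/m^2 < ε.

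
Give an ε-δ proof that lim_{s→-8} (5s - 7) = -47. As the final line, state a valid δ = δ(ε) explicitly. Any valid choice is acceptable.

Let ε > 0. We need δ > 0 so that 0 < |s + 8| < δ implies |(5s - 7) + 47| < ε.
|(5s - 7) + 47| = |5s + 40| = 5|s + 8|.
So 5|s + 8| < ε exactly when |s + 8| < ε/5.
Take δ = ε/5. If 0 < |s + 8| < δ then |(5s - 7) + 47| = 5|s + 8| < 5·(ε/5) = ε.

δ = ε/5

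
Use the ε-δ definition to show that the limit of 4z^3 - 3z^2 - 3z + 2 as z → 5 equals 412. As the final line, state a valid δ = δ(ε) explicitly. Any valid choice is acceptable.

Fix ε > 0. We want δ > 0 such that 0 < |z − 5| < δ implies |(4z^3 - 3z^2 - 3z + 2) − 412| < ε.
(4z^3 - 3z^2 - 3z + 2) − 412 = 4z^3 - 3z^2 - 3z - 410 = (z − 5)(4z^2 + 17z + 82).
So |(4z^3 - 3z^2 - 3z + 2) − 412| = |z − 5|·|4z^2 + 17z + 82|.
Assume first that |z − 5| < 1, so |z| < 6. Then |4z^2 + 17z + 82| ≤ 4·6^2 + 17·6 + 82 = 328.
Hence |(4z^3 - 3z^2 - 3z + 2) − 412| ≤ 328|z − 5| < ε provided |z − 5| < ε/328.
Take δ = min(1, ε/328). Then 0 < |z − 5| < δ gives both |z − 5| < 1 and |z − 5| < ε/328, so |(4z^3 - 3z^2 - 3z + 2) − 412| < ε.

δ = min(1, ε/328)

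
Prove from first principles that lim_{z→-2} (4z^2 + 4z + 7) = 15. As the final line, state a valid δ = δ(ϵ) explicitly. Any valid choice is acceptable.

Fix ϵ > 0. We want δ > 0 such that 0 < |z + 2| < δ implies |(4z^2 + 4z + 7) − 15| < ϵ.
(4z^2 + 4z + 7) − 15 = 4z^2 + 4z - 8 = (z + 2)(4z - 4).
So |(4z^2 + 4z + 7) − 15| = |z + 2|·|4z - 4|.
Assume first that |z + 2| < 1, so |z| < 3. Then |4z - 4| ≤ 4·3 + 4 = 16.
Hence |(4z^2 + 4z + 7) − 15| ≤ 16|z + 2| < ϵ provided |z + 2| < ϵ/16.
Take δ = min(1, ϵ/16). Then 0 < |z + 2| < δ gives both |z + 2| < 1 and |z + 2| < ϵ/16, so |(4z^2 + 4z + 7) − 15| < ϵ.

δ = min(1, ϵ/16)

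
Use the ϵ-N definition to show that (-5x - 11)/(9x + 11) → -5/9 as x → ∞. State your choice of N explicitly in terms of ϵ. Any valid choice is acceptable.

Let ϵ > 0. We seek N > 0 such that x > N implies |(-5x - 11)/(9x + 11) + 5/9| < ϵ.
(-5x - 11)/(9x + 11) + 5/9 = (9(-5x - 11) − (-5)(9x + 11)) / (9(9x + 11)) = -44/(9(9x + 11)).
For x > 0 we have 9x + 11 > 9x, so |(-5x - 11)/(9x + 11) + 5/9| = 44/(9(9x + 11)) < 44/(9·9x) = (44/81)/x.
Thus |(-5x - 11)/(9x + 11) + 5/9| < ϵ whenever x > (44/81)/ϵ.
Take N = (44/81)/ϵ. If x > N then |(-5x - 11)/(9x + 11) + 5/9| < (44/81)/x < ϵ.

N = (44/81)/ϵ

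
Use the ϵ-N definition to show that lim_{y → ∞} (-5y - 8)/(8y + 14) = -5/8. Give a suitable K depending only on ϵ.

K = (3/32)/ϵ

Let ϵ > 0. We seek K > 0 such that y > K implies |(-5y - 8)/(8y + 14) + 5/8| < ϵ.
(-5y - 8)/(8y + 14) + 5/8 = (8(-5y - 8) − (-5)(8y + 14)) / (8(8y + 14)) = 6/(8(8y + 14)).
For y > 0 we have 8y + 14 > 8y, so |(-5y - 8)/(8y + 14) + 5/8| = 6/(8(8y + 14)) < 6/(8·8y) = (3/32)/y.
Thus |(-5y - 8)/(8y + 14) + 5/8| < ϵ whenever y > (3/32)/ϵ.
Take K = (3/32)/ϵ. If y > K then |(-5y - 8)/(8y + 14) + 5/8| < (3/32)/y < ϵ.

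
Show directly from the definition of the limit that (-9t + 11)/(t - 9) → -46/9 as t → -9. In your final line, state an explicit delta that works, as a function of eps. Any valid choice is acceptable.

delta = min(9, (81/35)eps)

Fix eps > 0. We want delta > 0 with 0 < |t + 9| < delta ⇒ |(-9t + 11)/(t - 9) + 46/9| < eps.
Combining over a common denominator, (-9t + 11)/(t - 9) + 46/9 = [(-9t + 11)·(-18) − 92·(t - 9)] / [(-18)·(t - 9)] = 70(t + 9) / ((-18)(t - 9)).
So |(-9t + 11)/(t - 9) + 46/9| = 70|t + 9| / (18·|t − 9|).
Require delta ≤ 9, so |t − 9| ≥ |-18| − |t + 9| > 18 − 9 = 9.
Hence |(-9t + 11)/(t - 9) + 46/9| < 70|t + 9|/(18·9) = (35/81)|t + 9|, which is < eps once |t + 9| < (81/35)eps.
Take delta = min(9, (81/35)eps). Then 0 < |t + 9| < delta forces both bounds, so |(-9t + 11)/(t - 9) + 46/9| < eps.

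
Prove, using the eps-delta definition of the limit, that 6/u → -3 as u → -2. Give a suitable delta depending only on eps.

Suppose eps > 0. We seek delta > 0 such that 0 < |u + 2| < delta implies |6/u + 3| < eps.
|6/u + 3| = 6·|-2 − u|/(2·|u|) = 6|u + 2|/(2|u|).
Require delta ≤ 1 so that |u| > 2 − 1 = 1, hence 2|u| > 2.
Then |6/u + 3| < 6|u + 2|/2, which is < eps when |u + 2| < (1/3)eps.
Take delta = min(1, (1/3)eps). Then 0 < |u + 2| < delta gives both |u + 2| < 1 and |u + 2| < (1/3)eps, so |6/u + 3| < eps.

delta = min(1, (1/3)eps)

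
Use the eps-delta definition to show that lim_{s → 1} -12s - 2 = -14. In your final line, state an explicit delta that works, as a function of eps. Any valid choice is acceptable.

Fix eps > 0. We need delta > 0 so that 0 < |s − 1| < delta implies |(-12s - 2) + 14| < eps.
|(-12s - 2) + 14| = |-12s + 12| = 12|s − 1|.
So 12|s − 1| < eps exactly when |s − 1| < eps/12.
Take delta = eps/12. If 0 < |s − 1| < delta then |(-12s - 2) + 14| = 12|s − 1| < 12·(eps/12) = eps.

delta = eps/12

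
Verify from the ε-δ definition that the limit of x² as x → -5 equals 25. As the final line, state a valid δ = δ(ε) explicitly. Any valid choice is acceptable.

Fix ε > 0. We seek δ > 0 with 0 < |x + 5| < δ ⇒ |x² − 25| < ε.
Factor: x² − 25 = (x + 5)(x - 5), so |x² − 25| = |x + 5|·|x - 5|.
Restrict δ ≤ 2. Then |x + 5| < 2 gives |x| < 7, so by the triangle inequality |x - 5| ≤ 7 + 5 = 12.
Hence |x² − 25| ≤ 12|x + 5|, which is < ε once |x + 5| < ε/12.
Take δ = min(2, ε/12). If 0 < |x + 5| < δ then both bounds hold and |x² − 25| ≤ 12|x + 5| < 12·(ε/12) = ε.

δ = min(2, ε/12)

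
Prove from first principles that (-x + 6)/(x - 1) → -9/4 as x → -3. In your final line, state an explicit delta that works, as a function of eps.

Suppose eps > 0. We want delta > 0 with 0 < |x + 3| < delta ⇒ |(-x + 6)/(x - 1) + 9/4| < eps.
Combining over a common denominator, (-x + 6)/(x - 1) + 9/4 = [(-x + 6)·(-4) − 9·(x - 1)] / [(-4)·(x - 1)] = -5(x + 3) / ((-4)(x - 1)).
So |(-x + 6)/(x - 1) + 9/4| = 5|x + 3| / (4·|x − 1|).
Require delta ≤ 2, so |x − 1| ≥ |-4| − |x + 3| > 4 − 2 = 2.
Hence |(-x + 6)/(x - 1) + 9/4| < 5|x + 3|/(4·2) = (5/8)|x + 3|, which is < eps once |x + 3| < (8/5)eps.
Take delta = min(2, (8/5)eps). Then 0 < |x + 3| < delta forces both bounds, so |(-x + 6)/(x - 1) + 9/4| < eps.

delta = min(2, (8/5)eps)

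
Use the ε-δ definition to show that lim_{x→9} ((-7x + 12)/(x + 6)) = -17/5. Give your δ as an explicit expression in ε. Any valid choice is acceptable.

Suppose ε > 0. We want δ > 0 with 0 < |x − 9| < δ ⇒ |(-7x + 12)/(x + 6) + 17/5| < ε.
Combining over a common denominator, (-7x + 12)/(x + 6) + 17/5 = [(-7x + 12)·15 − (-51)·(x + 6)] / [15·(x + 6)] = -54(x − 9) / (15(x + 6)).
So |(-7x + 12)/(x + 6) + 17/5| = 54|x − 9| / (15·|x + 6|).
Require δ ≤ 15/2, so |x + 6| ≥ |15| − |x − 9| > 15 − 15/2 = 15/2.
Hence |(-7x + 12)/(x + 6) + 17/5| < 54|x − 9|/(15·(15/2)) = (12/25)|x − 9|, which is < ε once |x − 9| < (25/12)ε.
Take δ = min(15/2, (25/12)ε). Then 0 < |x − 9| < δ forces both bounds, so |(-7x + 12)/(x + 6) + 17/5| < ε.

δ = min(15/2, (25/12)ε)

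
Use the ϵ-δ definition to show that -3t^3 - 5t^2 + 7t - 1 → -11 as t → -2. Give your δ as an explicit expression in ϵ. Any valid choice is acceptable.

Let ϵ > 0 be given. We want δ > 0 such that 0 < |t + 2| < δ implies |(-3t^3 - 5t^2 + 7t - 1) + 11| < ϵ.
(-3t^3 - 5t^2 + 7t - 1) + 11 = -3t^3 - 5t^2 + 7t + 10 = (t + 2)(-3t^2 + t + 5).
So |(-3t^3 - 5t^2 + 7t - 1) + 11| = |t + 2|·|-3t^2 + t + 5|.
Assume first that |t + 2| < 1, so |t| < 3. Then |-3t^2 + t + 5| ≤ 3·3^2 + 3 + 5 = 35.
Hence |(-3t^3 - 5t^2 + 7t - 1) + 11| ≤ 35|t + 2| < ϵ provided |t + 2| < ϵ/35.
Choosing δ = min(1, ϵ/35) ensures both conditions, hence |(-3t^3 - 5t^2 + 7t - 1) + 11| < ϵ.

δ = min(1, ϵ/35)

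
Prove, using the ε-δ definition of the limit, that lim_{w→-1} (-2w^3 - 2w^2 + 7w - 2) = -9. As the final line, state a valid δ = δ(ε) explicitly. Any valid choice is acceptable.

Suppose ε > 0. We want δ > 0 such that 0 < |w + 1| < δ implies |(-2w^3 - 2w^2 + 7w - 2) + 9| < ε.
(-2w^3 - 2w^2 + 7w - 2) + 9 = -2w^3 - 2w^2 + 7w + 7 = (w + 1)(-2w^2 + 7).
So |(-2w^3 - 2w^2 + 7w - 2) + 9| = |w + 1|·|-2w^2 + 7|.
Assume first that |w + 1| < 2, so |w| < 3. Then |-2w^2 + 7| ≤ 2·3^2 + 7 = 25.
Hence |(-2w^3 - 2w^2 + 7w - 2) + 9| ≤ 25|w + 1| < ε provided |w + 1| < ε/25.
Choosing δ = min(2, ε/25) ensures both conditions, hence |(-2w^3 - 2w^2 + 7w - 2) + 9| < ε.

δ = min(2, ε/25)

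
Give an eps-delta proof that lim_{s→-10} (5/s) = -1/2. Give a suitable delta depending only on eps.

Suppose eps > 0. We seek delta > 0 such that 0 < |s + 10| < delta implies |5/s + 1/2| < eps.
|5/s + 1/2| = 5·|-10 − s|/(10·|s|) = 5|s + 10|/(10|s|).
Restrict delta ≤ 5. Then |s + 10| < 5 gives |s| > 5, so 10|s| > 50.
Then |5/s + 1/2| < 5|s + 10|/50, which is < eps when |s + 10| < 10eps.
Take delta = min(5, 10eps). Then 0 < |s + 10| < delta gives both |s + 10| < 5 and |s + 10| < 10eps, so |5/s + 1/2| < eps.

delta = min(5, 10eps)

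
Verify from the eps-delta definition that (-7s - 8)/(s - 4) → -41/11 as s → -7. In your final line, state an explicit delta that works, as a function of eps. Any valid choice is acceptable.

delta = min(11/2, (121/72)eps)

Suppose eps > 0. We want delta > 0 with 0 < |s + 7| < delta ⇒ |(-7s - 8)/(s - 4) + 41/11| < eps.
Combining over a common denominator, (-7s - 8)/(s - 4) + 41/11 = [(-7s - 8)·(-11) − 41·(s - 4)] / [(-11)·(s - 4)] = 36(s + 7) / ((-11)(s - 4)).
So |(-7s - 8)/(s - 4) + 41/11| = 36|s + 7| / (11·|s − 4|).
Restrict delta ≤ 11/2. Then |s + 7| < 11/2 gives |s − 4| = |(s + 7) + (-11)| ≥ 11 − 11/2 = 11/2.
Hence |(-7s - 8)/(s - 4) + 41/11| < 36|s + 7|/(11·(11/2)) = (72/121)|s + 7|, which is < eps once |s + 7| < (121/72)eps.
Take delta = min(11/2, (121/72)eps). Then 0 < |s + 7| < delta forces both bounds, so |(-7s - 8)/(s - 4) + 41/11| < eps.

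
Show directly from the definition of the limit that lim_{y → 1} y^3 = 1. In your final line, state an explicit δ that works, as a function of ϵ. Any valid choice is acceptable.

δ = min(1, ϵ/7)

Let ϵ > 0. We seek δ > 0 with 0 < |y − 1| < δ ⇒ |y^3 − 1| < ϵ.
Factor: y^3 − 1 = (y − 1)(y^2 + y + 1), so |y^3 − 1| = |y − 1|·|y^2 + y + 1|.
Restrict δ ≤ 1. Then |y − 1| < 1 gives |y| < 2, so by the triangle inequality |y^2 + y + 1| ≤ 2^2 + 2 + 1 = 7.
Hence |y^3 − 1| ≤ 7|y − 1|, which is < ϵ once |y − 1| < ϵ/7.
Take δ = min(1, ϵ/7). If 0 < |y − 1| < δ then both bounds hold and |y^3 − 1| ≤ 7|y − 1| < 7·(ϵ/7) = ϵ.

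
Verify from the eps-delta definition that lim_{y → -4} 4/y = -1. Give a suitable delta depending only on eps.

delta = min(2, 2eps)

Suppose eps > 0. We seek delta > 0 such that 0 < |y + 4| < delta implies |4/y + 1| < eps.
|4/y + 1| = 4·|-4 − y|/(4·|y|) = 4|y + 4|/(4|y|).
Require delta ≤ 2 so that |y| > 4 − 2 = 2, hence 4|y| > 8.
Then |4/y + 1| < 4|y + 4|/8, which is < eps when |y + 4| < 2eps.
Take delta = min(2, 2eps). Then 0 < |y + 4| < delta gives both |y + 4| < 2 and |y + 4| < 2eps, so |4/y + 1| < eps.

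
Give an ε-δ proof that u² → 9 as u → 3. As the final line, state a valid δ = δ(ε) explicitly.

Let ε > 0 be given. We seek δ > 0 with 0 < |u − 3| < δ ⇒ |u² − 9| < ε.
Factor: u² − 9 = (u − 3)(u + 3), so |u² − 9| = |u − 3|·|u + 3|.
Restrict δ ≤ 1. Then |u − 3| < 1 gives |u| < 4, so by the triangle inequality |u + 3| ≤ 4 + 3 = 7.
Hence |u² − 9| ≤ 7|u − 3|, which is < ε once |u − 3| < ε/7.
Take δ = min(1, ε/7). If 0 < |u − 3| < δ then both bounds hold and |u² − 9| ≤ 7|u − 3| < 7·(ε/7) = ε.

δ = min(1, ε/7)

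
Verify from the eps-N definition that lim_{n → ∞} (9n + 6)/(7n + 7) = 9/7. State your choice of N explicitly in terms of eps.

N = (3/7)/eps

Let eps > 0 be given. For n ≥ 1, |(9n + 6)/(7n + 7) − (9/7)| = |-21|/(7(7n + 7)) = 21/(7(7n + 7)).
Since 7n + 7 ≥ 7n for n ≥ 1, this is ≤ 21/(7·7n) = (3/7)/n.
So |(9n + 6)/(7n + 7) − (9/7)| < eps whenever n > (3/7)/eps.
Take N = (3/7)/eps. If n > N then |(9n + 6)/(7n + 7) − (9/7)| ≤ (3/7)/n < eps.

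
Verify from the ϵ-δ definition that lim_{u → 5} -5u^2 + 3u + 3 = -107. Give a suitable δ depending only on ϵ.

Fix ϵ > 0. We want δ > 0 such that 0 < |u − 5| < δ implies |(-5u^2 + 3u + 3) + 107| < ϵ.
(-5u^2 + 3u + 3) + 107 = -5u^2 + 3u + 110 = (u − 5)(-5u - 22).
So |(-5u^2 + 3u + 3) + 107| = |u − 5|·|-5u - 22|.
Assume first that |u − 5| < 1, so |u| < 6. Then |-5u - 22| ≤ 5·6 + 22 = 52.
Hence |(-5u^2 + 3u + 3) + 107| ≤ 52|u − 5| < ϵ provided |u − 5| < ϵ/52.
Choosing δ = min(1, ϵ/52) ensures both conditions, hence |(-5u^2 + 3u + 3) + 107| < ϵ.

δ = min(1, ϵ/52)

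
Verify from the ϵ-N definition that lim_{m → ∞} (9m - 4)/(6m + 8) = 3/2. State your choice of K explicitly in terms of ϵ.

Let ϵ > 0 be given. For m ≥ 1, |(9m - 4)/(6m + 8) − (3/2)| = |-96|/(6(6m + 8)) = 96/(6(6m + 8)).
Since 6m + 8 ≥ 6m for m ≥ 1, this is ≤ 96/(6·6m) = (8/3)/m.
So |(9m - 4)/(6m + 8) − (3/2)| < ϵ whenever m > (8/3)/ϵ.
Take K = (8/3)/ϵ. If m > K then |(9m - 4)/(6m + 8) − (3/2)| ≤ (8/3)/m < ϵ.

K = (8/3)/ϵ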